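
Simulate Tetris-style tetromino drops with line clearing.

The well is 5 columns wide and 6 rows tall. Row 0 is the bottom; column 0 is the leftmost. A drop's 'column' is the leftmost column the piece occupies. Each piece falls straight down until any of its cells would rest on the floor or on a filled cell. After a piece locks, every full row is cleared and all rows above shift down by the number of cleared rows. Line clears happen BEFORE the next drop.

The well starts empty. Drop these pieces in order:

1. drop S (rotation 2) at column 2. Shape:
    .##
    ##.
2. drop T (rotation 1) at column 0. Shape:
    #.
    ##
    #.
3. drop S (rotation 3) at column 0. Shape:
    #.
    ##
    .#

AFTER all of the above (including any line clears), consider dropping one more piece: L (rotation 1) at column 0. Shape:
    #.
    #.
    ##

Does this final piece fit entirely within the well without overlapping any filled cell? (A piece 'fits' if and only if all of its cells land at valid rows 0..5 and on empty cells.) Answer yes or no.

Answer: no

Derivation:
Drop 1: S rot2 at col 2 lands with bottom-row=0; cleared 0 line(s) (total 0); column heights now [0 0 1 2 2], max=2
Drop 2: T rot1 at col 0 lands with bottom-row=0; cleared 0 line(s) (total 0); column heights now [3 2 1 2 2], max=3
Drop 3: S rot3 at col 0 lands with bottom-row=2; cleared 0 line(s) (total 0); column heights now [5 4 1 2 2], max=5
Test piece L rot1 at col 0 (width 2): heights before test = [5 4 1 2 2]; fits = False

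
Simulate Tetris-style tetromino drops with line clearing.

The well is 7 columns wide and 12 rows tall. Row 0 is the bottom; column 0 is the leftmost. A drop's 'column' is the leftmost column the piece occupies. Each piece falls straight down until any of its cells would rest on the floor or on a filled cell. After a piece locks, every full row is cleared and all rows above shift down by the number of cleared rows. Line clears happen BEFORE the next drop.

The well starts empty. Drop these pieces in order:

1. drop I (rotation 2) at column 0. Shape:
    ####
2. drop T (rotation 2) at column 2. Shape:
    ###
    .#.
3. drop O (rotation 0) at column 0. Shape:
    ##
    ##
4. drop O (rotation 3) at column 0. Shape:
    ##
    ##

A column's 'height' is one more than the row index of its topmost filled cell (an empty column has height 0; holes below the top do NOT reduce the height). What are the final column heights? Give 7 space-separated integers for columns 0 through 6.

Answer: 5 5 3 3 3 0 0

Derivation:
Drop 1: I rot2 at col 0 lands with bottom-row=0; cleared 0 line(s) (total 0); column heights now [1 1 1 1 0 0 0], max=1
Drop 2: T rot2 at col 2 lands with bottom-row=1; cleared 0 line(s) (total 0); column heights now [1 1 3 3 3 0 0], max=3
Drop 3: O rot0 at col 0 lands with bottom-row=1; cleared 0 line(s) (total 0); column heights now [3 3 3 3 3 0 0], max=3
Drop 4: O rot3 at col 0 lands with bottom-row=3; cleared 0 line(s) (total 0); column heights now [5 5 3 3 3 0 0], max=5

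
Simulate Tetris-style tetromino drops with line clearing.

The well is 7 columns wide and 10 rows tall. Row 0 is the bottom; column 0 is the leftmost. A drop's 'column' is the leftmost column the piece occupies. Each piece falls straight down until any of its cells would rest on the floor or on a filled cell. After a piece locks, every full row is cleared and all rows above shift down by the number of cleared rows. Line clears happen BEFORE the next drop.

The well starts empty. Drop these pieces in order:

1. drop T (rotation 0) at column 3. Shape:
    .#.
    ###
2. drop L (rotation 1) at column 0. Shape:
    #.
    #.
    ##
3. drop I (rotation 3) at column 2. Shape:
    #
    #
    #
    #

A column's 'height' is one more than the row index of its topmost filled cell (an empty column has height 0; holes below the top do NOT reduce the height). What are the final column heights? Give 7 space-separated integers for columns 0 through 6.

Answer: 3 1 4 1 2 1 0

Derivation:
Drop 1: T rot0 at col 3 lands with bottom-row=0; cleared 0 line(s) (total 0); column heights now [0 0 0 1 2 1 0], max=2
Drop 2: L rot1 at col 0 lands with bottom-row=0; cleared 0 line(s) (total 0); column heights now [3 1 0 1 2 1 0], max=3
Drop 3: I rot3 at col 2 lands with bottom-row=0; cleared 0 line(s) (total 0); column heights now [3 1 4 1 2 1 0], max=4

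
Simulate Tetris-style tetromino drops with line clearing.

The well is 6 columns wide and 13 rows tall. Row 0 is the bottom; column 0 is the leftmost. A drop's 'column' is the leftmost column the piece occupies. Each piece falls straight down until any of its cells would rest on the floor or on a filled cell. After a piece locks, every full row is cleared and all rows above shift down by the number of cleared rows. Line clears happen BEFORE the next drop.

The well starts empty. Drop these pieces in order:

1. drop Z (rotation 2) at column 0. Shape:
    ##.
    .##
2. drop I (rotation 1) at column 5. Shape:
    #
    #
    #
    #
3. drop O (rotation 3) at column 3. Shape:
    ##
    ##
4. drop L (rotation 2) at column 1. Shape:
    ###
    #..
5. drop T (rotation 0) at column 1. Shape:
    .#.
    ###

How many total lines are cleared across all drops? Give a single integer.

Answer: 0

Derivation:
Drop 1: Z rot2 at col 0 lands with bottom-row=0; cleared 0 line(s) (total 0); column heights now [2 2 1 0 0 0], max=2
Drop 2: I rot1 at col 5 lands with bottom-row=0; cleared 0 line(s) (total 0); column heights now [2 2 1 0 0 4], max=4
Drop 3: O rot3 at col 3 lands with bottom-row=0; cleared 0 line(s) (total 0); column heights now [2 2 1 2 2 4], max=4
Drop 4: L rot2 at col 1 lands with bottom-row=2; cleared 0 line(s) (total 0); column heights now [2 4 4 4 2 4], max=4
Drop 5: T rot0 at col 1 lands with bottom-row=4; cleared 0 line(s) (total 0); column heights now [2 5 6 5 2 4], max=6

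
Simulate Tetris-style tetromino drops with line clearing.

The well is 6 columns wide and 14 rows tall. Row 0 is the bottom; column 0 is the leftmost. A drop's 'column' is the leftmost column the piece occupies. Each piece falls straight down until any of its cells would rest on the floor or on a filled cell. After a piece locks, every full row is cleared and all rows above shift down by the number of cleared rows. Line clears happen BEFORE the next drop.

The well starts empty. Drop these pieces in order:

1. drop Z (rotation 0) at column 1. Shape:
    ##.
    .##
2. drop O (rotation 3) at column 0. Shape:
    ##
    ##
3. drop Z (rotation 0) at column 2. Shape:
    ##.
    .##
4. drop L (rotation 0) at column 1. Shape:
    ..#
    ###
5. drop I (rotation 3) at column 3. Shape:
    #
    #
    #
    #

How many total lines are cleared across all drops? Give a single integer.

Answer: 0

Derivation:
Drop 1: Z rot0 at col 1 lands with bottom-row=0; cleared 0 line(s) (total 0); column heights now [0 2 2 1 0 0], max=2
Drop 2: O rot3 at col 0 lands with bottom-row=2; cleared 0 line(s) (total 0); column heights now [4 4 2 1 0 0], max=4
Drop 3: Z rot0 at col 2 lands with bottom-row=1; cleared 0 line(s) (total 0); column heights now [4 4 3 3 2 0], max=4
Drop 4: L rot0 at col 1 lands with bottom-row=4; cleared 0 line(s) (total 0); column heights now [4 5 5 6 2 0], max=6
Drop 5: I rot3 at col 3 lands with bottom-row=6; cleared 0 line(s) (total 0); column heights now [4 5 5 10 2 0], max=10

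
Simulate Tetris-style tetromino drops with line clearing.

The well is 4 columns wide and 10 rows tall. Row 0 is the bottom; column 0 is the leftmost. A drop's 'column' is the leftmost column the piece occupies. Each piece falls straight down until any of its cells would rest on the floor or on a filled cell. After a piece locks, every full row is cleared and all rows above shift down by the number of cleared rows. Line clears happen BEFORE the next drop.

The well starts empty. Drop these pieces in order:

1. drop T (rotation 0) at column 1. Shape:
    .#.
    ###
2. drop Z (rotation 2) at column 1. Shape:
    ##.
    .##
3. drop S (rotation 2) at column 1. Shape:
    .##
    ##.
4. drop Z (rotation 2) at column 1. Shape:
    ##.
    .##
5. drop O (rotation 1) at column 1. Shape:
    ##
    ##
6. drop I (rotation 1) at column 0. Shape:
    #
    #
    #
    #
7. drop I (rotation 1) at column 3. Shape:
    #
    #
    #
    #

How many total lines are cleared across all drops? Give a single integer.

Answer: 1

Derivation:
Drop 1: T rot0 at col 1 lands with bottom-row=0; cleared 0 line(s) (total 0); column heights now [0 1 2 1], max=2
Drop 2: Z rot2 at col 1 lands with bottom-row=2; cleared 0 line(s) (total 0); column heights now [0 4 4 3], max=4
Drop 3: S rot2 at col 1 lands with bottom-row=4; cleared 0 line(s) (total 0); column heights now [0 5 6 6], max=6
Drop 4: Z rot2 at col 1 lands with bottom-row=6; cleared 0 line(s) (total 0); column heights now [0 8 8 7], max=8
Drop 5: O rot1 at col 1 lands with bottom-row=8; cleared 0 line(s) (total 0); column heights now [0 10 10 7], max=10
Drop 6: I rot1 at col 0 lands with bottom-row=0; cleared 1 line(s) (total 1); column heights now [3 9 9 6], max=9
Drop 7: I rot1 at col 3 lands with bottom-row=6; cleared 0 line(s) (total 1); column heights now [3 9 9 10], max=10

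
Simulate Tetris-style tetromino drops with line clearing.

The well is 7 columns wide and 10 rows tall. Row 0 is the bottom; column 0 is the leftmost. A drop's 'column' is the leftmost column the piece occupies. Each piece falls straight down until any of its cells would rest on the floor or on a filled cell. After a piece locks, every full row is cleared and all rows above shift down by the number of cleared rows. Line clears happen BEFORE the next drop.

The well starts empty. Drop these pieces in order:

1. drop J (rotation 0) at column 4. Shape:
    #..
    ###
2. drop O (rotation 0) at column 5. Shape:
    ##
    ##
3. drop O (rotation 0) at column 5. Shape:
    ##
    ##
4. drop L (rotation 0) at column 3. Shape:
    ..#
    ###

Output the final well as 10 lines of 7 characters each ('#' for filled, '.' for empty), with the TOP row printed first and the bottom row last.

Drop 1: J rot0 at col 4 lands with bottom-row=0; cleared 0 line(s) (total 0); column heights now [0 0 0 0 2 1 1], max=2
Drop 2: O rot0 at col 5 lands with bottom-row=1; cleared 0 line(s) (total 0); column heights now [0 0 0 0 2 3 3], max=3
Drop 3: O rot0 at col 5 lands with bottom-row=3; cleared 0 line(s) (total 0); column heights now [0 0 0 0 2 5 5], max=5
Drop 4: L rot0 at col 3 lands with bottom-row=5; cleared 0 line(s) (total 0); column heights now [0 0 0 6 6 7 5], max=7

Answer: .......
.......
.......
.....#.
...###.
.....##
.....##
.....##
....###
....###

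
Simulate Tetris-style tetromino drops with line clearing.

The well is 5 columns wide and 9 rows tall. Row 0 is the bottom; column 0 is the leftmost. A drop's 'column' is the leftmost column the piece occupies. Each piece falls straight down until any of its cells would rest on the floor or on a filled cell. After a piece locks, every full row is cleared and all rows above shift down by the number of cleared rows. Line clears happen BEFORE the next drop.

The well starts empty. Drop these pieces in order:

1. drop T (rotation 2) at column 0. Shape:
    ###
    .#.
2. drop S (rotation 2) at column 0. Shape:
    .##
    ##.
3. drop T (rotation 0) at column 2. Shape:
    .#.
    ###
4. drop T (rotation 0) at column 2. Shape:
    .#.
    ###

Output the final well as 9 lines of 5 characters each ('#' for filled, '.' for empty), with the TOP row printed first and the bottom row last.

Answer: .....
...#.
..###
...#.
..###
.##..
##...
###..
.#...

Derivation:
Drop 1: T rot2 at col 0 lands with bottom-row=0; cleared 0 line(s) (total 0); column heights now [2 2 2 0 0], max=2
Drop 2: S rot2 at col 0 lands with bottom-row=2; cleared 0 line(s) (total 0); column heights now [3 4 4 0 0], max=4
Drop 3: T rot0 at col 2 lands with bottom-row=4; cleared 0 line(s) (total 0); column heights now [3 4 5 6 5], max=6
Drop 4: T rot0 at col 2 lands with bottom-row=6; cleared 0 line(s) (total 0); column heights now [3 4 7 8 7], max=8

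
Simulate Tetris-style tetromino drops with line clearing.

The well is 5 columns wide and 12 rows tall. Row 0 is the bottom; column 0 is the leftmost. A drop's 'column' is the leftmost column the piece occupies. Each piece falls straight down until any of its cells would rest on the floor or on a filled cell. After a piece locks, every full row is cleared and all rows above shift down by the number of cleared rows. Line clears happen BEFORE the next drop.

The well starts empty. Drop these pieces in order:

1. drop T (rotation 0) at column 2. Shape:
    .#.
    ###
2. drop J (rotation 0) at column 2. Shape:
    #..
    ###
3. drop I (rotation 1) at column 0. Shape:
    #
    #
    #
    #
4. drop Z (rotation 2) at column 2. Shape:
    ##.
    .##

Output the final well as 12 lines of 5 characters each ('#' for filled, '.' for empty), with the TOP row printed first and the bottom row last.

Drop 1: T rot0 at col 2 lands with bottom-row=0; cleared 0 line(s) (total 0); column heights now [0 0 1 2 1], max=2
Drop 2: J rot0 at col 2 lands with bottom-row=2; cleared 0 line(s) (total 0); column heights now [0 0 4 3 3], max=4
Drop 3: I rot1 at col 0 lands with bottom-row=0; cleared 0 line(s) (total 0); column heights now [4 0 4 3 3], max=4
Drop 4: Z rot2 at col 2 lands with bottom-row=3; cleared 0 line(s) (total 0); column heights now [4 0 5 5 4], max=5

Answer: .....
.....
.....
.....
.....
.....
.....
..##.
#.###
#.###
#..#.
#.###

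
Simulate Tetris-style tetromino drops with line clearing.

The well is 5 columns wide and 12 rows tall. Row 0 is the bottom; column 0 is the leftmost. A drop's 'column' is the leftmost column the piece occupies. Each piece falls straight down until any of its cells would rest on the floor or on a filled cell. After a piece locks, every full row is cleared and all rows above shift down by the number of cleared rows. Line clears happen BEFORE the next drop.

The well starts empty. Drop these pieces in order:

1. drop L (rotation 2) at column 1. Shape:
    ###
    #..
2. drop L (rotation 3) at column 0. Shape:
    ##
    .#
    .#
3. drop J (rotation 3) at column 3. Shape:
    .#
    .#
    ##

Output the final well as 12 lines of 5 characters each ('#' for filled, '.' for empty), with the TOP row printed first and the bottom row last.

Drop 1: L rot2 at col 1 lands with bottom-row=0; cleared 0 line(s) (total 0); column heights now [0 2 2 2 0], max=2
Drop 2: L rot3 at col 0 lands with bottom-row=2; cleared 0 line(s) (total 0); column heights now [5 5 2 2 0], max=5
Drop 3: J rot3 at col 3 lands with bottom-row=2; cleared 0 line(s) (total 0); column heights now [5 5 2 3 5], max=5

Answer: .....
.....
.....
.....
.....
.....
.....
##..#
.#..#
.#.##
.###.
.#...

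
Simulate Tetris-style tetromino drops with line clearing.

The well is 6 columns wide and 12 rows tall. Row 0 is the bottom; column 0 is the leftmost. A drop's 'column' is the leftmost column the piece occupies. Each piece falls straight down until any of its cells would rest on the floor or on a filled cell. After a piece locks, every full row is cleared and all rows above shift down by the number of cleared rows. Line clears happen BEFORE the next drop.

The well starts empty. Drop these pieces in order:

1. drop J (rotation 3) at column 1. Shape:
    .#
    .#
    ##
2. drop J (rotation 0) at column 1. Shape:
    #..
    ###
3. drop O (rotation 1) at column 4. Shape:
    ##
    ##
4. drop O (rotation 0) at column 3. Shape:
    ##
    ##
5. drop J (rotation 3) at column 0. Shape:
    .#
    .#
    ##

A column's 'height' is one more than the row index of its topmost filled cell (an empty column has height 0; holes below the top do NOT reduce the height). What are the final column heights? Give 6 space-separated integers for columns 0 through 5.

Answer: 6 8 4 6 6 2

Derivation:
Drop 1: J rot3 at col 1 lands with bottom-row=0; cleared 0 line(s) (total 0); column heights now [0 1 3 0 0 0], max=3
Drop 2: J rot0 at col 1 lands with bottom-row=3; cleared 0 line(s) (total 0); column heights now [0 5 4 4 0 0], max=5
Drop 3: O rot1 at col 4 lands with bottom-row=0; cleared 0 line(s) (total 0); column heights now [0 5 4 4 2 2], max=5
Drop 4: O rot0 at col 3 lands with bottom-row=4; cleared 0 line(s) (total 0); column heights now [0 5 4 6 6 2], max=6
Drop 5: J rot3 at col 0 lands with bottom-row=5; cleared 0 line(s) (total 0); column heights now [6 8 4 6 6 2], max=8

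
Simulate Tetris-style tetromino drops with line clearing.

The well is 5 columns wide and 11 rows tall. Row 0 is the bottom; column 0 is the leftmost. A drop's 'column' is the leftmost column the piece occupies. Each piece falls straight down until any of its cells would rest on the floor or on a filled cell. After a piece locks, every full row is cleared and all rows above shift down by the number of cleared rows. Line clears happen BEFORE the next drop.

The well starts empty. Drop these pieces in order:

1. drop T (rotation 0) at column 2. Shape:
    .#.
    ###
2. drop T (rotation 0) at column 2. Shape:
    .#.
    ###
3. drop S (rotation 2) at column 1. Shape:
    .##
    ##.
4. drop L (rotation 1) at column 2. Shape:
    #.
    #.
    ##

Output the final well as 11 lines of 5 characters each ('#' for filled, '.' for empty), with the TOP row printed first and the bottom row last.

Answer: .....
.....
.....
..#..
..#..
..##.
..##.
.###.
..###
...#.
..###

Derivation:
Drop 1: T rot0 at col 2 lands with bottom-row=0; cleared 0 line(s) (total 0); column heights now [0 0 1 2 1], max=2
Drop 2: T rot0 at col 2 lands with bottom-row=2; cleared 0 line(s) (total 0); column heights now [0 0 3 4 3], max=4
Drop 3: S rot2 at col 1 lands with bottom-row=3; cleared 0 line(s) (total 0); column heights now [0 4 5 5 3], max=5
Drop 4: L rot1 at col 2 lands with bottom-row=5; cleared 0 line(s) (total 0); column heights now [0 4 8 6 3], max=8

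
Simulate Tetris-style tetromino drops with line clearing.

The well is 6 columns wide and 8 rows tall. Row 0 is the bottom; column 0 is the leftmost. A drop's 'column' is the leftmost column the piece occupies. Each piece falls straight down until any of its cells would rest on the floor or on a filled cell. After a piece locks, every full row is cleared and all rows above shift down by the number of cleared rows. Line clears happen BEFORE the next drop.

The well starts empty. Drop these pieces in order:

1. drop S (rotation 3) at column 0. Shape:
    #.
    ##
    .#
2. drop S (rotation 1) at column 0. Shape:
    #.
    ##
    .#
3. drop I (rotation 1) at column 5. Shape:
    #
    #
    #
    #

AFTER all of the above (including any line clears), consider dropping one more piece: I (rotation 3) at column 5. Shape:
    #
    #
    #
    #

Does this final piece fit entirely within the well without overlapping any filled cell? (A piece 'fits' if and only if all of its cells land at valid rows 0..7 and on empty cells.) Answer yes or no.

Drop 1: S rot3 at col 0 lands with bottom-row=0; cleared 0 line(s) (total 0); column heights now [3 2 0 0 0 0], max=3
Drop 2: S rot1 at col 0 lands with bottom-row=2; cleared 0 line(s) (total 0); column heights now [5 4 0 0 0 0], max=5
Drop 3: I rot1 at col 5 lands with bottom-row=0; cleared 0 line(s) (total 0); column heights now [5 4 0 0 0 4], max=5
Test piece I rot3 at col 5 (width 1): heights before test = [5 4 0 0 0 4]; fits = True

Answer: yes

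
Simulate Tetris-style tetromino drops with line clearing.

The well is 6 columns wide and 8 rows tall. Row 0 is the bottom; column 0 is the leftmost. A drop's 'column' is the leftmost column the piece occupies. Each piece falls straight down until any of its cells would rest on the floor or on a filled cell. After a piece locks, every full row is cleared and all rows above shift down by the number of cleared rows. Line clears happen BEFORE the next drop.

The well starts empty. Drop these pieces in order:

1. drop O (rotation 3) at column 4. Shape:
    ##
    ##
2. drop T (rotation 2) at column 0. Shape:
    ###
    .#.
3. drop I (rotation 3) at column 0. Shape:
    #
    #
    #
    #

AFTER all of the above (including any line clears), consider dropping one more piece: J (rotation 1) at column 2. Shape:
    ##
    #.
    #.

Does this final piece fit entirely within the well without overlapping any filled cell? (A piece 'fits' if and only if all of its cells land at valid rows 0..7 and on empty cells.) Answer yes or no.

Drop 1: O rot3 at col 4 lands with bottom-row=0; cleared 0 line(s) (total 0); column heights now [0 0 0 0 2 2], max=2
Drop 2: T rot2 at col 0 lands with bottom-row=0; cleared 0 line(s) (total 0); column heights now [2 2 2 0 2 2], max=2
Drop 3: I rot3 at col 0 lands with bottom-row=2; cleared 0 line(s) (total 0); column heights now [6 2 2 0 2 2], max=6
Test piece J rot1 at col 2 (width 2): heights before test = [6 2 2 0 2 2]; fits = True

Answer: yes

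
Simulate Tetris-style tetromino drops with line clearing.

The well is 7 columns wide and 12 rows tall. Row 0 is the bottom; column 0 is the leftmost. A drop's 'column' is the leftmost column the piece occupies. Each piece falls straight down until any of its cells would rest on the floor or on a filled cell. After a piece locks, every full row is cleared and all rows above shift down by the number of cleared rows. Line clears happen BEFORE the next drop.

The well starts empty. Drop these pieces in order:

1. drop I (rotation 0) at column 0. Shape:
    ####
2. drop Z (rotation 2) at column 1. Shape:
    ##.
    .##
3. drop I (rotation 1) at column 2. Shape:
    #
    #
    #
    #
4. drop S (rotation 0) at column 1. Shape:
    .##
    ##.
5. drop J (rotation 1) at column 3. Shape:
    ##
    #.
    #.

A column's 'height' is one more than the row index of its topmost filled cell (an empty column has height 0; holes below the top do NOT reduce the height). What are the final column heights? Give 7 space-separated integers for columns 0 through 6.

Answer: 1 8 9 12 12 0 0

Derivation:
Drop 1: I rot0 at col 0 lands with bottom-row=0; cleared 0 line(s) (total 0); column heights now [1 1 1 1 0 0 0], max=1
Drop 2: Z rot2 at col 1 lands with bottom-row=1; cleared 0 line(s) (total 0); column heights now [1 3 3 2 0 0 0], max=3
Drop 3: I rot1 at col 2 lands with bottom-row=3; cleared 0 line(s) (total 0); column heights now [1 3 7 2 0 0 0], max=7
Drop 4: S rot0 at col 1 lands with bottom-row=7; cleared 0 line(s) (total 0); column heights now [1 8 9 9 0 0 0], max=9
Drop 5: J rot1 at col 3 lands with bottom-row=9; cleared 0 line(s) (total 0); column heights now [1 8 9 12 12 0 0], max=12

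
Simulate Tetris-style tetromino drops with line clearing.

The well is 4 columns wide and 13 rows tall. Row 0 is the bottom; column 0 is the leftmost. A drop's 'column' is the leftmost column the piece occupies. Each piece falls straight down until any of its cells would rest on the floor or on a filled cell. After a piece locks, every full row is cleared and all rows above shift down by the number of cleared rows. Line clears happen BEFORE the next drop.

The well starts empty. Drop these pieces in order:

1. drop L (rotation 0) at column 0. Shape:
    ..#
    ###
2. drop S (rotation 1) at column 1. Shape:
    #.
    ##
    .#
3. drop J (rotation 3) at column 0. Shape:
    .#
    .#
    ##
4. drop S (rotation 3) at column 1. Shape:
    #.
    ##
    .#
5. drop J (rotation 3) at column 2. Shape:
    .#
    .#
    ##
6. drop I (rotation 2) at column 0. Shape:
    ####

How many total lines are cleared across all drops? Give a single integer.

Drop 1: L rot0 at col 0 lands with bottom-row=0; cleared 0 line(s) (total 0); column heights now [1 1 2 0], max=2
Drop 2: S rot1 at col 1 lands with bottom-row=2; cleared 0 line(s) (total 0); column heights now [1 5 4 0], max=5
Drop 3: J rot3 at col 0 lands with bottom-row=5; cleared 0 line(s) (total 0); column heights now [6 8 4 0], max=8
Drop 4: S rot3 at col 1 lands with bottom-row=7; cleared 0 line(s) (total 0); column heights now [6 10 9 0], max=10
Drop 5: J rot3 at col 2 lands with bottom-row=9; cleared 0 line(s) (total 0); column heights now [6 10 10 12], max=12
Drop 6: I rot2 at col 0 lands with bottom-row=12; cleared 1 line(s) (total 1); column heights now [6 10 10 12], max=12

Answer: 1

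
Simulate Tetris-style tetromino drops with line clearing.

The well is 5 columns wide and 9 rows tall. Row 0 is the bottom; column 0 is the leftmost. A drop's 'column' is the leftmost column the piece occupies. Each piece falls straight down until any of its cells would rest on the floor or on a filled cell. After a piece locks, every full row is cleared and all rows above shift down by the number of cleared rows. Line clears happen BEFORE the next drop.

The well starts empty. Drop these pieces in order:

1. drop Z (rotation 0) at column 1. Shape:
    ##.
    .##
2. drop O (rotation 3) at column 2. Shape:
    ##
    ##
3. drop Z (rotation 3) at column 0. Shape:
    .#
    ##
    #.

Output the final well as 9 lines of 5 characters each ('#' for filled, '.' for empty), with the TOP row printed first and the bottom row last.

Drop 1: Z rot0 at col 1 lands with bottom-row=0; cleared 0 line(s) (total 0); column heights now [0 2 2 1 0], max=2
Drop 2: O rot3 at col 2 lands with bottom-row=2; cleared 0 line(s) (total 0); column heights now [0 2 4 4 0], max=4
Drop 3: Z rot3 at col 0 lands with bottom-row=1; cleared 0 line(s) (total 0); column heights now [3 4 4 4 0], max=4

Answer: .....
.....
.....
.....
.....
.###.
####.
###..
..##.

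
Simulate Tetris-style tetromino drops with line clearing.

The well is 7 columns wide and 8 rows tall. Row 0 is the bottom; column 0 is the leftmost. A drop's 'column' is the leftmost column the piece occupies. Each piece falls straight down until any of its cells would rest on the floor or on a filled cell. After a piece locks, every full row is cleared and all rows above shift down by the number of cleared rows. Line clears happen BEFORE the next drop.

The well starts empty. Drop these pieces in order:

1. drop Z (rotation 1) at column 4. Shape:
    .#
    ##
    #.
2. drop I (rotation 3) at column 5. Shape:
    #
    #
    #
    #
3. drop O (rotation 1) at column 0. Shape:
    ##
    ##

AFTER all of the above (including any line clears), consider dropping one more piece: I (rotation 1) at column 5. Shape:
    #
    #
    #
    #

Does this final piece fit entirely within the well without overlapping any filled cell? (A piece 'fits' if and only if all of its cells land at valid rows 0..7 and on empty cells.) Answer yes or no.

Answer: no

Derivation:
Drop 1: Z rot1 at col 4 lands with bottom-row=0; cleared 0 line(s) (total 0); column heights now [0 0 0 0 2 3 0], max=3
Drop 2: I rot3 at col 5 lands with bottom-row=3; cleared 0 line(s) (total 0); column heights now [0 0 0 0 2 7 0], max=7
Drop 3: O rot1 at col 0 lands with bottom-row=0; cleared 0 line(s) (total 0); column heights now [2 2 0 0 2 7 0], max=7
Test piece I rot1 at col 5 (width 1): heights before test = [2 2 0 0 2 7 0]; fits = False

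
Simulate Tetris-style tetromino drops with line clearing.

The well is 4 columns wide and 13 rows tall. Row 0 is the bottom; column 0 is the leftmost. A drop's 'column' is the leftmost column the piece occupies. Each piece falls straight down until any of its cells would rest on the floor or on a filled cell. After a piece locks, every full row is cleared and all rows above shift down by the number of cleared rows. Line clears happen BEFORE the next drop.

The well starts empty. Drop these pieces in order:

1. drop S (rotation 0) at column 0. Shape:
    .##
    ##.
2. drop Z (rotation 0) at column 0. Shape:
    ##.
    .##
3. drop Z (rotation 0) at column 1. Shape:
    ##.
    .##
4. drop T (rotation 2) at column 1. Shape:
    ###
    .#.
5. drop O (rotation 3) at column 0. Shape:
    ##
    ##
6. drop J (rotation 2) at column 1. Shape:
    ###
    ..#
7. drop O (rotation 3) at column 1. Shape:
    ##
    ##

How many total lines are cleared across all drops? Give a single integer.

Drop 1: S rot0 at col 0 lands with bottom-row=0; cleared 0 line(s) (total 0); column heights now [1 2 2 0], max=2
Drop 2: Z rot0 at col 0 lands with bottom-row=2; cleared 0 line(s) (total 0); column heights now [4 4 3 0], max=4
Drop 3: Z rot0 at col 1 lands with bottom-row=3; cleared 1 line(s) (total 1); column heights now [1 4 4 0], max=4
Drop 4: T rot2 at col 1 lands with bottom-row=4; cleared 0 line(s) (total 1); column heights now [1 6 6 6], max=6
Drop 5: O rot3 at col 0 lands with bottom-row=6; cleared 0 line(s) (total 1); column heights now [8 8 6 6], max=8
Drop 6: J rot2 at col 1 lands with bottom-row=7; cleared 0 line(s) (total 1); column heights now [8 9 9 9], max=9
Drop 7: O rot3 at col 1 lands with bottom-row=9; cleared 0 line(s) (total 1); column heights now [8 11 11 9], max=11

Answer: 1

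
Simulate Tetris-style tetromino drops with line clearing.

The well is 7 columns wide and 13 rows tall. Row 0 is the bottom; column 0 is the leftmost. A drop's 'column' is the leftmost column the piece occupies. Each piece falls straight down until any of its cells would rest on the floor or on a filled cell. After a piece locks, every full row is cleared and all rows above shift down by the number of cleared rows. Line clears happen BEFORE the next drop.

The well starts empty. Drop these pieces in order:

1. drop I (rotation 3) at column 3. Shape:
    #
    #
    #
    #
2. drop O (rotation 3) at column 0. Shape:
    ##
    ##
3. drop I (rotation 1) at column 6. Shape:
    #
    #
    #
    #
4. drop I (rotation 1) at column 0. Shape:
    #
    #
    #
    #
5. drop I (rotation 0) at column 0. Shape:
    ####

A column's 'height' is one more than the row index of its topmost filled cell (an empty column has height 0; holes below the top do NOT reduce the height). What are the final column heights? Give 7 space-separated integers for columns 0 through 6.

Answer: 7 7 7 7 0 0 4

Derivation:
Drop 1: I rot3 at col 3 lands with bottom-row=0; cleared 0 line(s) (total 0); column heights now [0 0 0 4 0 0 0], max=4
Drop 2: O rot3 at col 0 lands with bottom-row=0; cleared 0 line(s) (total 0); column heights now [2 2 0 4 0 0 0], max=4
Drop 3: I rot1 at col 6 lands with bottom-row=0; cleared 0 line(s) (total 0); column heights now [2 2 0 4 0 0 4], max=4
Drop 4: I rot1 at col 0 lands with bottom-row=2; cleared 0 line(s) (total 0); column heights now [6 2 0 4 0 0 4], max=6
Drop 5: I rot0 at col 0 lands with bottom-row=6; cleared 0 line(s) (total 0); column heights now [7 7 7 7 0 0 4], max=7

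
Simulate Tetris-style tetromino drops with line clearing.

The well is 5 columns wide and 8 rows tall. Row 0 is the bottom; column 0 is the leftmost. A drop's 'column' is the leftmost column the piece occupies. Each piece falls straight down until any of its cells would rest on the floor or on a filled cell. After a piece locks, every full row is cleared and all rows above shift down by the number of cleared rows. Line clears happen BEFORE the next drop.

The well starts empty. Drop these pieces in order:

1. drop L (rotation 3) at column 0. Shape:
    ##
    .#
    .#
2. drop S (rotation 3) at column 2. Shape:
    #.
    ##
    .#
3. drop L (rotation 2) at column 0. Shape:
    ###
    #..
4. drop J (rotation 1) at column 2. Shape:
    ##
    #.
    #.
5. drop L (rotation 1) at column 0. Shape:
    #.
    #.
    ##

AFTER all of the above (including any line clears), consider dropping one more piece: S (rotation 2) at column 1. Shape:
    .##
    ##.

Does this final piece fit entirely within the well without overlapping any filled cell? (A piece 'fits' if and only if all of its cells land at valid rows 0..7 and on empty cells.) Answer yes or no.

Answer: no

Derivation:
Drop 1: L rot3 at col 0 lands with bottom-row=0; cleared 0 line(s) (total 0); column heights now [3 3 0 0 0], max=3
Drop 2: S rot3 at col 2 lands with bottom-row=0; cleared 0 line(s) (total 0); column heights now [3 3 3 2 0], max=3
Drop 3: L rot2 at col 0 lands with bottom-row=3; cleared 0 line(s) (total 0); column heights now [5 5 5 2 0], max=5
Drop 4: J rot1 at col 2 lands with bottom-row=5; cleared 0 line(s) (total 0); column heights now [5 5 8 8 0], max=8
Drop 5: L rot1 at col 0 lands with bottom-row=5; cleared 0 line(s) (total 0); column heights now [8 6 8 8 0], max=8
Test piece S rot2 at col 1 (width 3): heights before test = [8 6 8 8 0]; fits = False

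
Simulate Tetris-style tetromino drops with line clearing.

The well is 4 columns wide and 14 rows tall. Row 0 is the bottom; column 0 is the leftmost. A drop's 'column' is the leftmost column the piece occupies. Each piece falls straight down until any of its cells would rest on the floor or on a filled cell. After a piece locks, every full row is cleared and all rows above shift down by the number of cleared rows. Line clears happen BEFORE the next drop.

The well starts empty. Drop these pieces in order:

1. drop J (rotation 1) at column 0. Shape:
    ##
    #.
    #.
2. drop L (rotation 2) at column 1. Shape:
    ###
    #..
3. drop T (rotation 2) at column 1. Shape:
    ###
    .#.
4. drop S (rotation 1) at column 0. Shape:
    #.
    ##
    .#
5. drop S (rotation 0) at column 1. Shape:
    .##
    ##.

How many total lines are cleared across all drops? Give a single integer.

Drop 1: J rot1 at col 0 lands with bottom-row=0; cleared 0 line(s) (total 0); column heights now [3 3 0 0], max=3
Drop 2: L rot2 at col 1 lands with bottom-row=3; cleared 0 line(s) (total 0); column heights now [3 5 5 5], max=5
Drop 3: T rot2 at col 1 lands with bottom-row=5; cleared 0 line(s) (total 0); column heights now [3 7 7 7], max=7
Drop 4: S rot1 at col 0 lands with bottom-row=7; cleared 0 line(s) (total 0); column heights now [10 9 7 7], max=10
Drop 5: S rot0 at col 1 lands with bottom-row=9; cleared 0 line(s) (total 0); column heights now [10 10 11 11], max=11

Answer: 0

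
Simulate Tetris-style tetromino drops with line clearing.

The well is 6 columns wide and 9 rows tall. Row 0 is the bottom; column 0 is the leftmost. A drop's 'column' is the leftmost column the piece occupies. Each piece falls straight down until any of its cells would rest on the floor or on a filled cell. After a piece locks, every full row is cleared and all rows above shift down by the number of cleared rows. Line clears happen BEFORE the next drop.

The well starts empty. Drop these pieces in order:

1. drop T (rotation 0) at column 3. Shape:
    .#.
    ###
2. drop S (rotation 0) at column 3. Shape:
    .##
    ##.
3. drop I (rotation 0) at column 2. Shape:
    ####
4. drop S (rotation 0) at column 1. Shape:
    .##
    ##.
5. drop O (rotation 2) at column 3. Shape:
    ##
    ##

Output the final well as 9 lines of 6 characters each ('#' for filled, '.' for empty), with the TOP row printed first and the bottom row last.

Answer: ...##.
...##.
..##..
.##...
..####
....##
...##.
....#.
...###

Derivation:
Drop 1: T rot0 at col 3 lands with bottom-row=0; cleared 0 line(s) (total 0); column heights now [0 0 0 1 2 1], max=2
Drop 2: S rot0 at col 3 lands with bottom-row=2; cleared 0 line(s) (total 0); column heights now [0 0 0 3 4 4], max=4
Drop 3: I rot0 at col 2 lands with bottom-row=4; cleared 0 line(s) (total 0); column heights now [0 0 5 5 5 5], max=5
Drop 4: S rot0 at col 1 lands with bottom-row=5; cleared 0 line(s) (total 0); column heights now [0 6 7 7 5 5], max=7
Drop 5: O rot2 at col 3 lands with bottom-row=7; cleared 0 line(s) (total 0); column heights now [0 6 7 9 9 5], max=9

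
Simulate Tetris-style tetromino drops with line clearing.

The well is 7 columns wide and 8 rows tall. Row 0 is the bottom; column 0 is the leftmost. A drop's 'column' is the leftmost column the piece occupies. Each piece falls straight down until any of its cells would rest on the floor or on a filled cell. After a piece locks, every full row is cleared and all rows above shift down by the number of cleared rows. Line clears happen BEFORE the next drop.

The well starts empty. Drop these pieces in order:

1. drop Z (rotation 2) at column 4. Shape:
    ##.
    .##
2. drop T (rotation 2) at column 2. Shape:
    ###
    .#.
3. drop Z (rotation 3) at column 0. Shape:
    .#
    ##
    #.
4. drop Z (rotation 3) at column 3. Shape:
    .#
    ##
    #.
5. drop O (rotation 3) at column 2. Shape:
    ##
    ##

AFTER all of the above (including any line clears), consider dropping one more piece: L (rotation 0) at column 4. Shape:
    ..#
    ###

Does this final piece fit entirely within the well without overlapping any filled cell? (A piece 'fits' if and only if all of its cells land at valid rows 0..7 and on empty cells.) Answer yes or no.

Answer: yes

Derivation:
Drop 1: Z rot2 at col 4 lands with bottom-row=0; cleared 0 line(s) (total 0); column heights now [0 0 0 0 2 2 1], max=2
Drop 2: T rot2 at col 2 lands with bottom-row=1; cleared 0 line(s) (total 0); column heights now [0 0 3 3 3 2 1], max=3
Drop 3: Z rot3 at col 0 lands with bottom-row=0; cleared 0 line(s) (total 0); column heights now [2 3 3 3 3 2 1], max=3
Drop 4: Z rot3 at col 3 lands with bottom-row=3; cleared 0 line(s) (total 0); column heights now [2 3 3 5 6 2 1], max=6
Drop 5: O rot3 at col 2 lands with bottom-row=5; cleared 0 line(s) (total 0); column heights now [2 3 7 7 6 2 1], max=7
Test piece L rot0 at col 4 (width 3): heights before test = [2 3 7 7 6 2 1]; fits = True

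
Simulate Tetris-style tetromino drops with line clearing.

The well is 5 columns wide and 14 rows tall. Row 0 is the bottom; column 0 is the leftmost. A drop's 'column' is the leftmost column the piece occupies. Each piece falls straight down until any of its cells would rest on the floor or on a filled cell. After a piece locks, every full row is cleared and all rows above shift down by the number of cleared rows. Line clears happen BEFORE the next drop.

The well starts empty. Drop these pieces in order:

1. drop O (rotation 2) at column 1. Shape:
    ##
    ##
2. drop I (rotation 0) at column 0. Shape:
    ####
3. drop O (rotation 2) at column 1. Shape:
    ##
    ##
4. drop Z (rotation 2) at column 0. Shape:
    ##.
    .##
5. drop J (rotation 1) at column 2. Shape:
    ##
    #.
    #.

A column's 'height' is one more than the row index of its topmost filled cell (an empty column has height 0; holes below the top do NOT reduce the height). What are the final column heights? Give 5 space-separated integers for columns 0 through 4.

Answer: 7 7 9 9 0

Derivation:
Drop 1: O rot2 at col 1 lands with bottom-row=0; cleared 0 line(s) (total 0); column heights now [0 2 2 0 0], max=2
Drop 2: I rot0 at col 0 lands with bottom-row=2; cleared 0 line(s) (total 0); column heights now [3 3 3 3 0], max=3
Drop 3: O rot2 at col 1 lands with bottom-row=3; cleared 0 line(s) (total 0); column heights now [3 5 5 3 0], max=5
Drop 4: Z rot2 at col 0 lands with bottom-row=5; cleared 0 line(s) (total 0); column heights now [7 7 6 3 0], max=7
Drop 5: J rot1 at col 2 lands with bottom-row=6; cleared 0 line(s) (total 0); column heights now [7 7 9 9 0], max=9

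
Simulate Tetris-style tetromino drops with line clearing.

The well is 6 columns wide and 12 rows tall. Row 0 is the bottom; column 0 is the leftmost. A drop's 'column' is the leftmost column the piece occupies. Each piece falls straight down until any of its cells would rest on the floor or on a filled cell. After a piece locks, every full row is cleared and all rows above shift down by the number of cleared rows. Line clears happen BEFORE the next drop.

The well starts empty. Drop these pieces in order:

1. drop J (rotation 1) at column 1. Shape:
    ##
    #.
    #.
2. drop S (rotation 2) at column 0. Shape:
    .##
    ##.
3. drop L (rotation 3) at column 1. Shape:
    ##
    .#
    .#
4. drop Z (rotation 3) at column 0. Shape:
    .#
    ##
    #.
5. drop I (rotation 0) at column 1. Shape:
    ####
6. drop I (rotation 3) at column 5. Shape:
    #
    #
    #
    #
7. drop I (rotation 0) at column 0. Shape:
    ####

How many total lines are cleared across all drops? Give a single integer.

Drop 1: J rot1 at col 1 lands with bottom-row=0; cleared 0 line(s) (total 0); column heights now [0 3 3 0 0 0], max=3
Drop 2: S rot2 at col 0 lands with bottom-row=3; cleared 0 line(s) (total 0); column heights now [4 5 5 0 0 0], max=5
Drop 3: L rot3 at col 1 lands with bottom-row=5; cleared 0 line(s) (total 0); column heights now [4 8 8 0 0 0], max=8
Drop 4: Z rot3 at col 0 lands with bottom-row=7; cleared 0 line(s) (total 0); column heights now [9 10 8 0 0 0], max=10
Drop 5: I rot0 at col 1 lands with bottom-row=10; cleared 0 line(s) (total 0); column heights now [9 11 11 11 11 0], max=11
Drop 6: I rot3 at col 5 lands with bottom-row=0; cleared 0 line(s) (total 0); column heights now [9 11 11 11 11 4], max=11
Drop 7: I rot0 at col 0 lands with bottom-row=11; cleared 0 line(s) (total 0); column heights now [12 12 12 12 11 4], max=12

Answer: 0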